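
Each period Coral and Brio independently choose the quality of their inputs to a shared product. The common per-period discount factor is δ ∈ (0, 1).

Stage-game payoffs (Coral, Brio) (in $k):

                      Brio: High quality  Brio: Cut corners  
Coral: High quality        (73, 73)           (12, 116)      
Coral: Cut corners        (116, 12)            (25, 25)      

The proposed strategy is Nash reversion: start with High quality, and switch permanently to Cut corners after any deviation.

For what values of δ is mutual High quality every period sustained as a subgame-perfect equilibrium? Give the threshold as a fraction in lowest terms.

One-period gain from deviating is 116 − 73 = 43. The loss is 73 − 25 = 48 in every subsequent period, with present value 48·δ/(1−δ).
Deviation is unprofitable when 48·δ/(1−δ) ≥ 43, i.e. δ/(1−δ) ≥ 43/48.
Equivalently δ ≥ 43/(43+48) = 43/91.

43/91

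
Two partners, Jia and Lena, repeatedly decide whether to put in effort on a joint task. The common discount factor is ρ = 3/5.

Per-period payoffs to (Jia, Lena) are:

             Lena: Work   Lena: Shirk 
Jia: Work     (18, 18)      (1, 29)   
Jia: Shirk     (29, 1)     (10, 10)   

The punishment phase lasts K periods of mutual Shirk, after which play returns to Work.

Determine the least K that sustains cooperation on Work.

5

No profitable deviation requires (18−10)(ρ+…+ρ^K) ≥ 29−18, i.e. ρ+…+ρ^K ≥ 11/8 ≈ 1.3750.
With ρ = 3/5, the partial sums are K=1: 0.6000, K=2: 0.9600, K=3: 1.1760, K=4: 1.3056, K=5: 1.3834.
K = 5 is the first length at which the sum reaches 1.3750.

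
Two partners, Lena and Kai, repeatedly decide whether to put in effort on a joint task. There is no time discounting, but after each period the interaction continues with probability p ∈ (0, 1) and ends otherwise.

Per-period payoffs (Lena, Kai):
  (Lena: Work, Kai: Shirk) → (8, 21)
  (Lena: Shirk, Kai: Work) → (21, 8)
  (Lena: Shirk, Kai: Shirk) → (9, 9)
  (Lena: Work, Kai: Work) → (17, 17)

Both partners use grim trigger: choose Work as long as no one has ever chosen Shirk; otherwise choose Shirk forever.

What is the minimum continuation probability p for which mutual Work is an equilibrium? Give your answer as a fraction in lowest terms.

1/3

Expected cooperation value is 17 + p·17 + p²·17 + … = 17/(1−p); deviation gives 21 + p·9/(1−p).
17 ≥ 21(1−p) + 9p ⇒ 12p ≥ 4 ⇒ p ≥ 4/12 = 1/3.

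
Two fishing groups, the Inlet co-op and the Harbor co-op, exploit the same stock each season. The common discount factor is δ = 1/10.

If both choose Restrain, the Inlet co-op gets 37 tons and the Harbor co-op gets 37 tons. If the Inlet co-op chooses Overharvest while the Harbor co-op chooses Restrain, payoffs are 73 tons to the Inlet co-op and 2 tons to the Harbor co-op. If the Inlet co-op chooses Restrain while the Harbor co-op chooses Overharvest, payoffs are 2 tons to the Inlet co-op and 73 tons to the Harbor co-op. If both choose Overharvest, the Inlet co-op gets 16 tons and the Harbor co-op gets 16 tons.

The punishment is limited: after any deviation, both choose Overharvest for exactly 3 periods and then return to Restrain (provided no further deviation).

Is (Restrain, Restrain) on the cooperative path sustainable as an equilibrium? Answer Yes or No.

No

A one-shot deviation gives 73 now, then 16 for 3 periods, then back to 37.
Gain from deviating: (73−37) today; loss: (37−16) in each of the next 3 periods.
No-deviation condition: (37−16)(δ+…+δ^3) ≥ 73−37, i.e. δ+…+δ^3 ≥ 12/7.
At δ = 1/10: δ+…+δ^3 = 0.1110 < 1.7143.
So cooperation is not sustainable.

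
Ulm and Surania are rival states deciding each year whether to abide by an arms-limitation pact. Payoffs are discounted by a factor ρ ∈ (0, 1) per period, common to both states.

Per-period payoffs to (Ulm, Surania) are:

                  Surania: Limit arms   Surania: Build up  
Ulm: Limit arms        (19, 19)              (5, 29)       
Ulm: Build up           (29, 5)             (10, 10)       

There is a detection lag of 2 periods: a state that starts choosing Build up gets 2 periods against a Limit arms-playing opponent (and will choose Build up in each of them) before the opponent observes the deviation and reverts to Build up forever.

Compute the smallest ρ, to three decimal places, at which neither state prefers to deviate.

A deviator earns 29 for 2 periods, then 10 forever; cooperating earns 19 forever. Multiplying the IC by (1−ρ):
19 ≥ 29(1−ρ^2) + 10ρ^2, so 19·ρ^2 ≥ 10 and ρ^2 ≥ 10/19.
ρ ≥ (10/19)^(1/2) ≈ 0.725.

0.725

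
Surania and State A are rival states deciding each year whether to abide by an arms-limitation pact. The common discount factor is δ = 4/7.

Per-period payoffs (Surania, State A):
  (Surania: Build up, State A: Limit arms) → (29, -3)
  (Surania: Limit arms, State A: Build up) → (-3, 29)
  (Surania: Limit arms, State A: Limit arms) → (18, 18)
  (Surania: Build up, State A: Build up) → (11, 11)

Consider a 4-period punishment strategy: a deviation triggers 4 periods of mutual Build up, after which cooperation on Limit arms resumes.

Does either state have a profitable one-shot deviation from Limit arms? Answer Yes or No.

Yes

Comparing payoff streams over the 5 periods until play realigns: cooperate → 18(1+δ+…+δ^4); deviate → 29 + 11(δ+…+δ^4).
Cooperation is sustained iff (18−11)(δ+…+δ^4) ≥ 29−18.
δ+…+δ^4 = 4/7·(1−(4/7)^4)/(1−4/7) = 1.1912, and (29−18)/(18−11) = 1.5714.
1.1912 < 1.5714, so cooperation is not sustainable.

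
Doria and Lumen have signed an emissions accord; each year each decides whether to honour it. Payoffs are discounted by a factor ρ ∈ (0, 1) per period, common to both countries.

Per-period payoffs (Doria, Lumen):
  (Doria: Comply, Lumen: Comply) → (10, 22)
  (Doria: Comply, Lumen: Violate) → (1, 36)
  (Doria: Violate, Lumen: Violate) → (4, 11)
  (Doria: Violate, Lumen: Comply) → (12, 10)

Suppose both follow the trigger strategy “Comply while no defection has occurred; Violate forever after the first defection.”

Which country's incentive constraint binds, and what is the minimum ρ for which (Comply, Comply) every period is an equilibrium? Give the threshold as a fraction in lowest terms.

Doria's threshold: (12−10)/(12−4) = 1/4.
Lumen's threshold: (36−22)/(36−11) = 14/25.
1/4 < 14/25, so Lumen binds and ρ* = 14/25.

Lumen; ρ ≥ 14/25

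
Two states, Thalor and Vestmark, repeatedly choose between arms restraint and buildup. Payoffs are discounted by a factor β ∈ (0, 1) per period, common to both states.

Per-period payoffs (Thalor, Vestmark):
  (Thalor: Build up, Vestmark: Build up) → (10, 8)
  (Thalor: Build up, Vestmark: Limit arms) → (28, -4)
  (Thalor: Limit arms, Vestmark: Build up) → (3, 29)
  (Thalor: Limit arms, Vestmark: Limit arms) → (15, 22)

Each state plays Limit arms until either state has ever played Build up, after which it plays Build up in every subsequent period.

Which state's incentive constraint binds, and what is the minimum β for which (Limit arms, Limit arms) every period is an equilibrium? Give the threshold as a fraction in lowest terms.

Thalor; β ≥ 13/18

For Thalor: deviation gain 28−15 = 13, per-period punishment loss 15−10 = 5. IC gives β ≥ 13/18.
For Vestmark: gain 7, loss 14 per period, so β ≥ 7/21 = 1/3.
The tighter constraint is Thalor's, so cooperation needs β ≥ 13/18.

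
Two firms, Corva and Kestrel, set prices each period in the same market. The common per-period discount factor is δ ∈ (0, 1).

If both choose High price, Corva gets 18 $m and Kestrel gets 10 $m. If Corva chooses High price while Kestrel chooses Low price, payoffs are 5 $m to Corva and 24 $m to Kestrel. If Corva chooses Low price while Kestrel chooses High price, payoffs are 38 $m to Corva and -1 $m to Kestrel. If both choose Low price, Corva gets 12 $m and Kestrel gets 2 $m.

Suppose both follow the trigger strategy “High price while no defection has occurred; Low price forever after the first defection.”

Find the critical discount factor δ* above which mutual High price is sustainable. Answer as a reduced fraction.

Corva: cooperation gives 18 each period; deviation gives 38 once then 12 forever.
  18/(1−δ) ≥ 38 + 12δ/(1−δ) ⇒ δ ≥ 20/26 = 10/13.
Kestrel: cooperation gives 10 each period; deviation gives 24 once then 2 forever.
  δ ≥ 14/22 = 7/11.
Both must hold, so the binding constraint is Corva's: δ ≥ 10/13.

10/13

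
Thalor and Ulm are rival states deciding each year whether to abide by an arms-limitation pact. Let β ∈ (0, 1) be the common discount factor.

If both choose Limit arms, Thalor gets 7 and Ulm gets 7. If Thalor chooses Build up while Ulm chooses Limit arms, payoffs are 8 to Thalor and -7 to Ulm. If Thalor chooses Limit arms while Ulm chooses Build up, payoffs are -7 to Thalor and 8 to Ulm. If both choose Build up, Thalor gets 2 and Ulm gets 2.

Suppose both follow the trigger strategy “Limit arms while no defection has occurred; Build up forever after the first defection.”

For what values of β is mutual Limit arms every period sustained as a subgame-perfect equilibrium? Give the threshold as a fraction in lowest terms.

7/(1−β) ≥ 8 + 2β/(1−β)
7 ≥ 8 − 6β
β ≥ 1/6.

1/6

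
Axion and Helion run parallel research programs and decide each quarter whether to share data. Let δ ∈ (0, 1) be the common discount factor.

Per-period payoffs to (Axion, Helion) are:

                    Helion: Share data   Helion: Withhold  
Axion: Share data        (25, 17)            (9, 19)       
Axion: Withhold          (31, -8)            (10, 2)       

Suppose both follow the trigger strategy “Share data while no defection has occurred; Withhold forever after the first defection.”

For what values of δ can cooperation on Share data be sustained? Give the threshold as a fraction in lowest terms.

Axion's threshold: (31−25)/(31−10) = 2/7.
Helion's threshold: (19−17)/(19−2) = 2/17.
2/7 > 2/17, so Axion binds and δ* = 2/7.

2/7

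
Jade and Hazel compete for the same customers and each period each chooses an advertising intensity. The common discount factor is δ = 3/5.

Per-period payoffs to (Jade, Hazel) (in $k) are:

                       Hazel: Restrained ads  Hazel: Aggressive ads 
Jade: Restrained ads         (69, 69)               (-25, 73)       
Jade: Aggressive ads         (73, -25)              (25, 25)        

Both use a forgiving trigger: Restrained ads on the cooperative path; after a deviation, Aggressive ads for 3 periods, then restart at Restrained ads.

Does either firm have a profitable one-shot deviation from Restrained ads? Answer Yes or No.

A one-shot deviation gives 73 now, then 25 for 3 periods, then back to 69.
Gain from deviating: (73−69) today; loss: (69−25) in each of the next 3 periods.
No-deviation condition: (69−25)(δ+…+δ^3) ≥ 73−69, i.e. δ+…+δ^3 ≥ 1/11.
At δ = 3/5: δ+…+δ^3 = 1.1760 ≥ 0.0909.
So cooperation is sustainable.

No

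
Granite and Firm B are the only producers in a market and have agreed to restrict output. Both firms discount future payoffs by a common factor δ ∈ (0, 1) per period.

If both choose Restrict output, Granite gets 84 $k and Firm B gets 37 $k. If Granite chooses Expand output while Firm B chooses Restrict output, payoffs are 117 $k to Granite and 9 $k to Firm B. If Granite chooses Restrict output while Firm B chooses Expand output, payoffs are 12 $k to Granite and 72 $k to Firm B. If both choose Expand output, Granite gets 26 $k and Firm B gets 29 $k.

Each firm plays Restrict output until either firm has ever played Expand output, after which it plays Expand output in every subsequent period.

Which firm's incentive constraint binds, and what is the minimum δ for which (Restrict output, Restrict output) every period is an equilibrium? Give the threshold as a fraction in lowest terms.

Granite's threshold: (117−84)/(117−26) = 33/91.
Firm B's threshold: (72−37)/(72−29) = 35/43.
33/91 < 35/43, so Firm B binds and δ* = 35/43.

Firm B; δ ≥ 35/43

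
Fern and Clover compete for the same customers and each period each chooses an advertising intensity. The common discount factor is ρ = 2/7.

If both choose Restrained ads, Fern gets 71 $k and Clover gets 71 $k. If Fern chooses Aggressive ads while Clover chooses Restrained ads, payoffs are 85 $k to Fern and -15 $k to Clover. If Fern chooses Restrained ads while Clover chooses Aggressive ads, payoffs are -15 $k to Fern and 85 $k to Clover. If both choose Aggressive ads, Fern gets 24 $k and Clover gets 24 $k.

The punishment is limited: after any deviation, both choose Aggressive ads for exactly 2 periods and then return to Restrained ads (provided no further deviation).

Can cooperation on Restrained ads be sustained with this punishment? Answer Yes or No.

Comparing payoff streams over the 3 periods until play realigns: cooperate → 71(1+ρ+…+ρ^2); deviate → 85 + 24(ρ+…+ρ^2).
Cooperation is sustained iff (71−24)(ρ+…+ρ^2) ≥ 85−71.
ρ+…+ρ^2 = 2/7·(1−(2/7)^2)/(1−2/7) = 0.3673, and (85−71)/(71−24) = 0.2979.
0.3673 ≥ 0.2979, so cooperation is sustainable.

Yes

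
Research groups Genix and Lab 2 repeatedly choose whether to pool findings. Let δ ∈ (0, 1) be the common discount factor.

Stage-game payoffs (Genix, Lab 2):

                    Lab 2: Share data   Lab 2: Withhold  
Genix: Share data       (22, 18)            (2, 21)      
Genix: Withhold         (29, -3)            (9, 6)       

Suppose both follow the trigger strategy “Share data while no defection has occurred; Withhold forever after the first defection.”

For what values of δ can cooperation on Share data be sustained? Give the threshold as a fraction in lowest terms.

7/20

Genix's threshold: (29−22)/(29−9) = 7/20.
Lab 2's threshold: (21−18)/(21−6) = 1/5.
7/20 > 1/5, so Genix binds and δ* = 7/20.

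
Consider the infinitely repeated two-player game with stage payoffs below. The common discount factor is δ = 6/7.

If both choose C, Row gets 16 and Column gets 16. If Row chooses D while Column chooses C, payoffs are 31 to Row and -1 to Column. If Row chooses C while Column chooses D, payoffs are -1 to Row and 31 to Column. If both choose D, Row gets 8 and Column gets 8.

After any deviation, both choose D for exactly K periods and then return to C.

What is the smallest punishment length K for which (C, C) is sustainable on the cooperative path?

No profitable deviation requires (16−8)(δ+…+δ^K) ≥ 31−16, i.e. δ+…+δ^K ≥ 15/8 ≈ 1.8750.
With δ = 6/7, the partial sums are K=1: 0.8571, K=2: 1.5918, K=3: 2.2216.
K = 3 is the first length at which the sum reaches 1.8750.

3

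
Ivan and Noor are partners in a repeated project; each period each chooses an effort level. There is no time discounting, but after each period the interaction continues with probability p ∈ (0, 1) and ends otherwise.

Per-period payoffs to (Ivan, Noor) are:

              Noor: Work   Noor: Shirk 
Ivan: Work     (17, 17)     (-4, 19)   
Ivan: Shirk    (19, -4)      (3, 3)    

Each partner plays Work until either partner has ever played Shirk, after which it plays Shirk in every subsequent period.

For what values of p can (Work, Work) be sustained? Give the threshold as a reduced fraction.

Expected cooperation value is 17 + p·17 + p²·17 + … = 17/(1−p); deviation gives 19 + p·3/(1−p).
17 ≥ 19(1−p) + 3p ⇒ 16p ≥ 2 ⇒ p ≥ 2/16 = 1/8.

1/8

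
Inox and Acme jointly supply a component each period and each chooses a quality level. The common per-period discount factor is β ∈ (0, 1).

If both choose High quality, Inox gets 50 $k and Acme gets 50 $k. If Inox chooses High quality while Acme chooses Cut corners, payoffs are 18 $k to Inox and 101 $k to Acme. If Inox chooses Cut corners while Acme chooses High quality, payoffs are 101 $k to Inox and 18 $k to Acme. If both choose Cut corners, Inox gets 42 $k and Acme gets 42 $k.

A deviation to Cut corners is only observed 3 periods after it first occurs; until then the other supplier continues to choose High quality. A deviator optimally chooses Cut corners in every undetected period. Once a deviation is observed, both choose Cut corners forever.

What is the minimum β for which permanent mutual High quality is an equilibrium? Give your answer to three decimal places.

0.953

Deviating for the 3 undetected periods gains 101−50 = 51 per period over cooperation, then loses 50−42 = 8 per period forever once punishment starts.
Gain: 51(1 + β + … + β^2); loss: 8·β^3/(1−β).
No profitable deviation ⇔ 51(1−β^3) ≤ 8·β^3, i.e. β^3 ≥ 51/(51+8) = 51/59.
Hence β ≥ (51/59)^(1/3) ≈ 0.953.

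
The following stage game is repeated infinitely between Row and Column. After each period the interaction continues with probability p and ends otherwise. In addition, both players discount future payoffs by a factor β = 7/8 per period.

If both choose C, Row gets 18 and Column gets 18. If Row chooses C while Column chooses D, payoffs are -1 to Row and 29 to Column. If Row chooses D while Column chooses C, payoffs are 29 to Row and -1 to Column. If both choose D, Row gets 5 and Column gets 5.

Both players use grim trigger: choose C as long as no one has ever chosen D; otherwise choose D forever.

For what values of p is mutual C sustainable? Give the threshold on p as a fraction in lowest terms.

11/21

Expected continuation weight on next period's payoff is β·p = 7/8·p, which plays the role of the discount factor.
Cooperation requires 7/8·p ≥ (29−18)/(29−5) = 11/24, hence p ≥ 11/21.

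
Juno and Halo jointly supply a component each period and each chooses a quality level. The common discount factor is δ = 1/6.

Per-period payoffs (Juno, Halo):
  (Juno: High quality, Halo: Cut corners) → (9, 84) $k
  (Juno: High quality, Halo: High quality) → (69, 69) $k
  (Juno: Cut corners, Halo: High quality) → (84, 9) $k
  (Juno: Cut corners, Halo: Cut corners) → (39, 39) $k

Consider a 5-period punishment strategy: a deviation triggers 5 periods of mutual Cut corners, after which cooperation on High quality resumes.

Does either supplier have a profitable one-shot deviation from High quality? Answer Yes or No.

A one-shot deviation gives 84 now, then 39 for 5 periods, then back to 69.
Gain from deviating: (84−69) today; loss: (69−39) in each of the next 5 periods.
No-deviation condition: (69−39)(δ+…+δ^5) ≥ 84−69, i.e. δ+…+δ^5 ≥ 1/2.
At δ = 1/6: δ+…+δ^5 = 0.2000 < 0.5000.
So cooperation is not sustainable.

Yes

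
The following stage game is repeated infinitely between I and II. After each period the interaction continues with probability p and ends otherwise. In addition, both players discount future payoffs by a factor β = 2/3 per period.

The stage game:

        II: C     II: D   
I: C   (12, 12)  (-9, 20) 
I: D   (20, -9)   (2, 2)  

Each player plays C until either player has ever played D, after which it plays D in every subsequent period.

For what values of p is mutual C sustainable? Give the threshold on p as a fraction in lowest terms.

2/3

Expected continuation weight on next period's payoff is β·p = 2/3·p, which plays the role of the discount factor.
Cooperation requires 2/3·p ≥ (20−12)/(20−2) = 4/9, hence p ≥ 2/3.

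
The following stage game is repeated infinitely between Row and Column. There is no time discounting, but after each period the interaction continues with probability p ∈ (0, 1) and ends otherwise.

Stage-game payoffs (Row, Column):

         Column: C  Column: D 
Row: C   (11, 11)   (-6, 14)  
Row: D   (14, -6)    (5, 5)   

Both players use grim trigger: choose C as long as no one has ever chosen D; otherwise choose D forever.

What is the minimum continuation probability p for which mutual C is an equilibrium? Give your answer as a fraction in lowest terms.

1/3

Expected cooperation value is 11 + p·11 + p²·11 + … = 11/(1−p); deviation gives 14 + p·5/(1−p).
11 ≥ 14(1−p) + 5p ⇒ 9p ≥ 3 ⇒ p ≥ 3/9 = 1/3.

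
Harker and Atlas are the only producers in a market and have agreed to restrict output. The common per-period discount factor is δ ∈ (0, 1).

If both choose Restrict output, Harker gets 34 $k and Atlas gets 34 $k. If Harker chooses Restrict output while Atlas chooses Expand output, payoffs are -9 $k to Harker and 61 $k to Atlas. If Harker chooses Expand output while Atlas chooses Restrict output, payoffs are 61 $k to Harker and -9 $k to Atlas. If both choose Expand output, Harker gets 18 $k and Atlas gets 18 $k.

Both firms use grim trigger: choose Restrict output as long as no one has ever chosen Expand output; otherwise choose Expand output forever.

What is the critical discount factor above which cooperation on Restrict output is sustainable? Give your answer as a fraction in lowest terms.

27/43

Under grim trigger the critical discount factor is (T−C)/(T−P) with T = 61, C = 34, P = 18.
δ* = (61−34)/(61−18) = 27/43.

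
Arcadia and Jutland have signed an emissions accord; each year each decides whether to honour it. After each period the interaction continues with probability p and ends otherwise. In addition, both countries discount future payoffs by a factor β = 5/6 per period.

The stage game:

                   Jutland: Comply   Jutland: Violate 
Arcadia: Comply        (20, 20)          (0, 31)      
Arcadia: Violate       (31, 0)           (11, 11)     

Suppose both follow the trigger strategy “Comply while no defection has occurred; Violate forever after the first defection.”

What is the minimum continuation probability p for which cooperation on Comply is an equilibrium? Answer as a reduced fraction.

With continuation probability p and discount β, the effective per-period discount factor is βp.
Grim-trigger IC: βp ≥ (31−20)/(31−11) = 11/20.
So p ≥ (11/20)/(5/6) = 33/50.

33/50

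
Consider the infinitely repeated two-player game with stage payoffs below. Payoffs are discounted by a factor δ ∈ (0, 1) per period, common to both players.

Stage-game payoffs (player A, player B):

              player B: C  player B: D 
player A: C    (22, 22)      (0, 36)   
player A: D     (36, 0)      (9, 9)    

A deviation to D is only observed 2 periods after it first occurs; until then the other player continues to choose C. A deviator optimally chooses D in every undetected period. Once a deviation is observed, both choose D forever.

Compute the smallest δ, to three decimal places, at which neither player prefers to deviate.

The best deviation is to choose D for all 2 undetected periods, earning 36 each, then 9 forever once detected.
Deviation value: 36(1−δ^2)/(1−δ) + 9δ^2/(1−δ); cooperation value: 22/(1−δ).
IC: 22 ≥ 36(1−δ^2) + 9δ^2 = 36 − 27δ^2.
So δ^2 ≥ 14/27, giving δ ≥ (14/27)^(1/2) ≈ 0.720.

0.720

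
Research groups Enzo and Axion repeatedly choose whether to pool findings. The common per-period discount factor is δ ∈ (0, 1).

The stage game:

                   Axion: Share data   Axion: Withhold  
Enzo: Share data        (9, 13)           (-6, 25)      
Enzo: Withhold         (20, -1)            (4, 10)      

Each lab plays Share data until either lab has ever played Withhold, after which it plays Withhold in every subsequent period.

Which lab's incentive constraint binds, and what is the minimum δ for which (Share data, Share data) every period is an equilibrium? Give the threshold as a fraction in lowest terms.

For Enzo: deviation gain 20−9 = 11, per-period punishment loss 9−4 = 5. IC gives δ ≥ 11/16.
For Axion: gain 12, loss 3 per period, so δ ≥ 12/15 = 4/5.
The tighter constraint is Axion's, so cooperation needs δ ≥ 4/5.

Axion; δ ≥ 4/5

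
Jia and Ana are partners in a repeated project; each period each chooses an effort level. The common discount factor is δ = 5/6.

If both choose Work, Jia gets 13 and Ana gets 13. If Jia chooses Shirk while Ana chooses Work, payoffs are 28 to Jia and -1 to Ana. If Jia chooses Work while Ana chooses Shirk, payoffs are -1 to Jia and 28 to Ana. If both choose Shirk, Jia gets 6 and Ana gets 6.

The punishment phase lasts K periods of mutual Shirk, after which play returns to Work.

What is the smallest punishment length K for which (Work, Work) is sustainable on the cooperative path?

4

No profitable deviation requires (13−6)(δ+…+δ^K) ≥ 28−13, i.e. δ+…+δ^K ≥ 15/7 ≈ 2.1429.
With δ = 5/6, the partial sums are K=1: 0.8333, K=2: 1.5278, K=3: 2.1065, K=4: 2.5887.
K = 4 is the first length at which the sum reaches 2.1429.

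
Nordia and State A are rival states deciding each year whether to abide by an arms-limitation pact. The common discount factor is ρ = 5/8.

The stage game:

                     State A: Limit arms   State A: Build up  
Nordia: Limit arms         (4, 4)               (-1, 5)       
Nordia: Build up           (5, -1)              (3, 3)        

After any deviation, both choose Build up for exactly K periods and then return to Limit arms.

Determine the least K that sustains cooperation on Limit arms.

No profitable deviation requires (4−3)(ρ+…+ρ^K) ≥ 5−4, i.e. ρ+…+ρ^K ≥ 1 ≈ 1.0000.
With ρ = 5/8, the partial sums are K=1: 0.6250, K=2: 1.0156.
K = 2 is the first length at which the sum reaches 1.0000.

2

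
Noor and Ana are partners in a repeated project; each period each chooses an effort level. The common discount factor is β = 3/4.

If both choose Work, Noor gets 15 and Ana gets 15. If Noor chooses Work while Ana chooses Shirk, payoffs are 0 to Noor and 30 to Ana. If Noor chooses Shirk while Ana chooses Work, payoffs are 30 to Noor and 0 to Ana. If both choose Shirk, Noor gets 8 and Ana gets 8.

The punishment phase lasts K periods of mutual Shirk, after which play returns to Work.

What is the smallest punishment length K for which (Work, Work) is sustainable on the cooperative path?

IC: β(1−β^K)/(1−β) ≥ (30−15)/(15−8) = 15/7.
With β = 3/4: need 1 − β^K ≥ 15/7·(1−3/4)/(3/4), i.e. β^K ≤ 0.2857.
Since (3/4)^4 = 0.3164 and (3/4)^5 = 0.2373, the smallest such K is 5.

5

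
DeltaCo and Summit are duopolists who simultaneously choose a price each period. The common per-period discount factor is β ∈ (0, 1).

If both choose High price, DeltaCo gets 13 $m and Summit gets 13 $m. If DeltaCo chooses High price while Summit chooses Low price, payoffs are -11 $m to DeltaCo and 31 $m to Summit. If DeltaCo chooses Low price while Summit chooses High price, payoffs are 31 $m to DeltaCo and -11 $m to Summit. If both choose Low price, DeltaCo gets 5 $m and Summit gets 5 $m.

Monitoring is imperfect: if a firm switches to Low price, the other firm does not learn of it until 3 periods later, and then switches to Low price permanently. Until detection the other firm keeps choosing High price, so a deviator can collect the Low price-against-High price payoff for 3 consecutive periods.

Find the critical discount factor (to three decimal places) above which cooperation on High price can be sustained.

0.885

A deviator earns 31 for 3 periods, then 5 forever; cooperating earns 13 forever. Multiplying the IC by (1−β):
13 ≥ 31(1−β^3) + 5β^3, so 26·β^3 ≥ 18 and β^3 ≥ 9/13.
β ≥ (9/13)^(1/3) ≈ 0.885.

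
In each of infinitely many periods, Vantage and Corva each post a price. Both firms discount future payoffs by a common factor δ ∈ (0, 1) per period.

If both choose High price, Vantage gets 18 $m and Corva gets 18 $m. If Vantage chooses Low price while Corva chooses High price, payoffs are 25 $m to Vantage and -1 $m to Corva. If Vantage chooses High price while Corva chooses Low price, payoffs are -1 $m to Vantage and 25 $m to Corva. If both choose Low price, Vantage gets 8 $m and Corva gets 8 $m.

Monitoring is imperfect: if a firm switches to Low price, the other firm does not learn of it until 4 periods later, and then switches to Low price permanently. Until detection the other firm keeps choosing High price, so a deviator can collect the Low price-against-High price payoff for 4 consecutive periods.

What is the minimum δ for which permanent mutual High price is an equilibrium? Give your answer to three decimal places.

A deviator earns 25 for 4 periods, then 8 forever; cooperating earns 18 forever. Multiplying the IC by (1−δ):
18 ≥ 25(1−δ^4) + 8δ^4, so 17·δ^4 ≥ 7 and δ^4 ≥ 7/17.
δ ≥ (7/17)^(1/4) ≈ 0.801.

0.801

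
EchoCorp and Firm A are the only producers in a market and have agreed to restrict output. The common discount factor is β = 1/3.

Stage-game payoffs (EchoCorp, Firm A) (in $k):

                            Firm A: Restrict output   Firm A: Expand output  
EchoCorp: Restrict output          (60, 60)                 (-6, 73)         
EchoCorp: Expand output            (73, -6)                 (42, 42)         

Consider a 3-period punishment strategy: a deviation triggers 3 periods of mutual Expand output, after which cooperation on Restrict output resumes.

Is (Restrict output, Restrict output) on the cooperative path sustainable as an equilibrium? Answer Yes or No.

A one-shot deviation gives 73 now, then 42 for 3 periods, then back to 60.
Gain from deviating: (73−60) today; loss: (60−42) in each of the next 3 periods.
No-deviation condition: (60−42)(β+…+β^3) ≥ 73−60, i.e. β+…+β^3 ≥ 13/18.
At β = 1/3: β+…+β^3 = 0.4815 < 0.7222.
So cooperation is not sustainable.

No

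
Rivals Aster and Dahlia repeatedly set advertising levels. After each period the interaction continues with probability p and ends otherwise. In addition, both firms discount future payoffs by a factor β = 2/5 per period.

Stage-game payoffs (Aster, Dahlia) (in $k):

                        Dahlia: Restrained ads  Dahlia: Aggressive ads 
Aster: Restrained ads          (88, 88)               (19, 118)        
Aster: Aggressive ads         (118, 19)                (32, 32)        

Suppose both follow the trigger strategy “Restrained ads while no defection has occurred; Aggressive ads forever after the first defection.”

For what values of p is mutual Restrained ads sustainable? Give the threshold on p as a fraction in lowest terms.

Expected continuation weight on next period's payoff is β·p = 2/5·p, which plays the role of the discount factor.
Cooperation requires 2/5·p ≥ (118−88)/(118−32) = 15/43, hence p ≥ 75/86.

75/86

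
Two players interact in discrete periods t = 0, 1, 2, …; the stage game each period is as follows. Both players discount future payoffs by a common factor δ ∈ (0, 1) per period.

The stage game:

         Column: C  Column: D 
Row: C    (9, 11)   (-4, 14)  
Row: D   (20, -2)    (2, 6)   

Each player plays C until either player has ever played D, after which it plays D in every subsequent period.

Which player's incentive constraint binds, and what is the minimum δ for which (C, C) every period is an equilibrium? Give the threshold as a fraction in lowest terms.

Row's threshold: (20−9)/(20−2) = 11/18.
Column's threshold: (14−11)/(14−6) = 3/8.
11/18 > 3/8, so Row binds and δ* = 11/18.

Row; δ ≥ 11/18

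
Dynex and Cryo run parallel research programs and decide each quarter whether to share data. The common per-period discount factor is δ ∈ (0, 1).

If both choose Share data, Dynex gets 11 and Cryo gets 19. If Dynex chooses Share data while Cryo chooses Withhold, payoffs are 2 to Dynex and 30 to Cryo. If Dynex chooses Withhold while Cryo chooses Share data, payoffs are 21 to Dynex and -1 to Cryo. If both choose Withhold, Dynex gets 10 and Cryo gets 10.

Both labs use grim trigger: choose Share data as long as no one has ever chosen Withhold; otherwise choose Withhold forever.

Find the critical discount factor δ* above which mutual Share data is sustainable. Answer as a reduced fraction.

For Dynex: deviation gain 21−11 = 10, per-period punishment loss 11−10 = 1. IC gives δ ≥ 10/11.
For Cryo: gain 11, loss 9 per period, so δ ≥ 11/20.
The tighter constraint is Dynex's, so cooperation needs δ ≥ 10/11.

10/11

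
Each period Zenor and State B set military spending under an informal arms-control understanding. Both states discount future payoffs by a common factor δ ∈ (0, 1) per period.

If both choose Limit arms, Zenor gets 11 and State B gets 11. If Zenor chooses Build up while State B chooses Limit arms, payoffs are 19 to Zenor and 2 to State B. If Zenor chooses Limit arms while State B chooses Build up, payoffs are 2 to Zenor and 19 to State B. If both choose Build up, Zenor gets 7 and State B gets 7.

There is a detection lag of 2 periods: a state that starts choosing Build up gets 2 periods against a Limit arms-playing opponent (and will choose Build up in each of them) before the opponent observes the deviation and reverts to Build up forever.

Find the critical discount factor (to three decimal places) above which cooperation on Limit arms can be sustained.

0.816

A deviator earns 19 for 2 periods, then 7 forever; cooperating earns 11 forever. Multiplying the IC by (1−δ):
11 ≥ 19(1−δ^2) + 7δ^2, so 12·δ^2 ≥ 8 and δ^2 ≥ 2/3.
δ ≥ (2/3)^(1/2) ≈ 0.816.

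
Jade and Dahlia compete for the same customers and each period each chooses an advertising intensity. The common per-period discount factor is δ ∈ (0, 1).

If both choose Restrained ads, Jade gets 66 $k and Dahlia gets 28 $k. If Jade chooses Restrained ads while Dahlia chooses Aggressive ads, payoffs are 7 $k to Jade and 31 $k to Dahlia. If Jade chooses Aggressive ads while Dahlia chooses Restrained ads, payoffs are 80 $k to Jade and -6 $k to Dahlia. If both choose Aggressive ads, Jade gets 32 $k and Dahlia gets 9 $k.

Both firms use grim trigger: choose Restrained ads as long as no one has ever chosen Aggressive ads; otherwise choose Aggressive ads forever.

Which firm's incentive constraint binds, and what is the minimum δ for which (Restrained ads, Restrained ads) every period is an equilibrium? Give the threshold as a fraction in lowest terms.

Jade's threshold: (80−66)/(80−32) = 7/24.
Dahlia's threshold: (31−28)/(31−9) = 3/22.
7/24 > 3/22, so Jade binds and δ* = 7/24.

Jade; δ ≥ 7/24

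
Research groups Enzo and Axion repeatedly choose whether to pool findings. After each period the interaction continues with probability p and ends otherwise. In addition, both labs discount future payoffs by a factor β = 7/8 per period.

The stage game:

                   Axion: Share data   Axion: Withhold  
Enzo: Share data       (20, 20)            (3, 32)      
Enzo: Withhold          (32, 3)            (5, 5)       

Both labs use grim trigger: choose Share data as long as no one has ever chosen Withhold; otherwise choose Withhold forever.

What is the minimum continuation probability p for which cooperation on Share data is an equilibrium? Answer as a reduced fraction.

Expected continuation weight on next period's payoff is β·p = 7/8·p, which plays the role of the discount factor.
Cooperation requires 7/8·p ≥ (32−20)/(32−5) = 4/9, hence p ≥ 32/63.

32/63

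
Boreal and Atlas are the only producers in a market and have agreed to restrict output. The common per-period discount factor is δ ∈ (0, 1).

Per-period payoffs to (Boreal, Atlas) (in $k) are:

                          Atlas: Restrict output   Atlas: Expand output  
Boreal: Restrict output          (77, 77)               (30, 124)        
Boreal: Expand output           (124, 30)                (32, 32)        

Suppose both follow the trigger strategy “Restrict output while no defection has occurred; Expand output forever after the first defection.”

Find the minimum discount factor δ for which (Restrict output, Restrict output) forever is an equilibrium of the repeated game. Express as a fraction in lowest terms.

47/92

One-period gain from deviating is 124 − 77 = 47. The loss is 77 − 32 = 45 in every subsequent period, with present value 45·δ/(1−δ).
Deviation is unprofitable when 45·δ/(1−δ) ≥ 47, i.e. δ/(1−δ) ≥ 47/45.
Equivalently δ ≥ 47/(47+45) = 47/92.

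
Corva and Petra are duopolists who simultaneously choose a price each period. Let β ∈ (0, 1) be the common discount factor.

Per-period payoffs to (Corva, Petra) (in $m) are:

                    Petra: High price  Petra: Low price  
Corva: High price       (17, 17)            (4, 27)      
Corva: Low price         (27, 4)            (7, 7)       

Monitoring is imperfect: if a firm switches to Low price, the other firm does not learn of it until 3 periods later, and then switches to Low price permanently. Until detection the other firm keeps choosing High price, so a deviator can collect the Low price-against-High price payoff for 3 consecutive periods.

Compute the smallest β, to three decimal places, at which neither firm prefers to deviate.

The best deviation is to choose Low price for all 3 undetected periods, earning 27 each, then 7 forever once detected.
Deviation value: 27(1−β^3)/(1−β) + 7β^3/(1−β); cooperation value: 17/(1−β).
IC: 17 ≥ 27(1−β^3) + 7β^3 = 27 − 20β^3.
So β^3 ≥ 10/20 = 1/2, giving β ≥ (1/2)^(1/3) ≈ 0.794.

0.794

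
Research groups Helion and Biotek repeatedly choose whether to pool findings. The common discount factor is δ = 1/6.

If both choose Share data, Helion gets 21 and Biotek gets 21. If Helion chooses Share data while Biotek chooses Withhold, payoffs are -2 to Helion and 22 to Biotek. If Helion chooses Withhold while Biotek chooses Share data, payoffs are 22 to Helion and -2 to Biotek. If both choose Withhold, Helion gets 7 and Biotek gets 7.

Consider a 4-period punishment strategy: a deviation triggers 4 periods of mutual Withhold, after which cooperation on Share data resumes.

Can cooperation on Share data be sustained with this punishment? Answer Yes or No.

IC: δ+…+δ^4 ≥ (22−21)/(21−7) = 1/14.
At δ = 1/6: partial sum = 0.1998 ≥ 0.0714. Cooperation sustainable.

Yes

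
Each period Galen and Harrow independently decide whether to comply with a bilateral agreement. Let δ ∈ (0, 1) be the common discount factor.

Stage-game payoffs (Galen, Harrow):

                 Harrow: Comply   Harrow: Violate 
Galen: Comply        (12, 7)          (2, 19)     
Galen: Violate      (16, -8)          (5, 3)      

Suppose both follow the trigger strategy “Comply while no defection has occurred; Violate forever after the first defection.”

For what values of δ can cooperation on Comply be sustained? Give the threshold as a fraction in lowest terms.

Galen's threshold: (16−12)/(16−5) = 4/11.
Harrow's threshold: (19−7)/(19−3) = 3/4.
4/11 < 3/4, so Harrow binds and δ* = 3/4.

3/4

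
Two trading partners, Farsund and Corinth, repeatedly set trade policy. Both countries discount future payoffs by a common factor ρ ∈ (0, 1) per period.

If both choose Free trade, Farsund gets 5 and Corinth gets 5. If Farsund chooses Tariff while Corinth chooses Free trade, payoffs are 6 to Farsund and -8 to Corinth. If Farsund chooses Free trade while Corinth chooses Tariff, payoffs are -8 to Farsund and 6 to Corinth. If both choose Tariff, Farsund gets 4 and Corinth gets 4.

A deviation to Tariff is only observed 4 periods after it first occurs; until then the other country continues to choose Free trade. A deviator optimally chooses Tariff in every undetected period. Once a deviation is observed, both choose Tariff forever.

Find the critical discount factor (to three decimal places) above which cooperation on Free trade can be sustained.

The best deviation is to choose Tariff for all 4 undetected periods, earning 6 each, then 4 forever once detected.
Deviation value: 6(1−ρ^4)/(1−ρ) + 4ρ^4/(1−ρ); cooperation value: 5/(1−ρ).
IC: 5 ≥ 6(1−ρ^4) + 4ρ^4 = 6 − 2ρ^4.
So ρ^4 ≥ 1/2, giving ρ ≥ (1/2)^(1/4) ≈ 0.841.

0.841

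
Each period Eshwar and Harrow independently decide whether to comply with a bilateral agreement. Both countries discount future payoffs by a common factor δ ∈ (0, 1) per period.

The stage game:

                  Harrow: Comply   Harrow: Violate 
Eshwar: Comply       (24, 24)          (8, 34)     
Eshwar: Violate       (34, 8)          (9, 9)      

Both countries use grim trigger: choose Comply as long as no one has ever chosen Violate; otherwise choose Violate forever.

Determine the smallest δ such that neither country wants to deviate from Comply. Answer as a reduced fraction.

One-period gain from deviating is 34 − 24 = 10. The loss is 24 − 9 = 15 in every subsequent period, with present value 15·δ/(1−δ).
Deviation is unprofitable when 15·δ/(1−δ) ≥ 10, i.e. δ/(1−δ) ≥ 2/3.
Equivalently δ ≥ 10/(10+15) = 2/5.

2/5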